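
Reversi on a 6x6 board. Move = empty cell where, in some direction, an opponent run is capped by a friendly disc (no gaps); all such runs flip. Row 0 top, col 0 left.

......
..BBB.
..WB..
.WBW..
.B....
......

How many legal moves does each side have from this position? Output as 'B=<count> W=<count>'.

-- B to move --
(1,1): no bracket -> illegal
(2,0): no bracket -> illegal
(2,1): flips 2 -> legal
(2,4): no bracket -> illegal
(3,0): flips 1 -> legal
(3,4): flips 1 -> legal
(4,0): flips 2 -> legal
(4,2): no bracket -> illegal
(4,3): flips 1 -> legal
(4,4): no bracket -> illegal
B mobility = 5
-- W to move --
(0,1): no bracket -> illegal
(0,2): flips 1 -> legal
(0,3): flips 2 -> legal
(0,4): flips 1 -> legal
(0,5): no bracket -> illegal
(1,1): no bracket -> illegal
(1,5): no bracket -> illegal
(2,1): no bracket -> illegal
(2,4): flips 1 -> legal
(2,5): no bracket -> illegal
(3,0): no bracket -> illegal
(3,4): no bracket -> illegal
(4,0): no bracket -> illegal
(4,2): flips 1 -> legal
(4,3): no bracket -> illegal
(5,0): no bracket -> illegal
(5,1): flips 1 -> legal
(5,2): no bracket -> illegal
W mobility = 6

Answer: B=5 W=6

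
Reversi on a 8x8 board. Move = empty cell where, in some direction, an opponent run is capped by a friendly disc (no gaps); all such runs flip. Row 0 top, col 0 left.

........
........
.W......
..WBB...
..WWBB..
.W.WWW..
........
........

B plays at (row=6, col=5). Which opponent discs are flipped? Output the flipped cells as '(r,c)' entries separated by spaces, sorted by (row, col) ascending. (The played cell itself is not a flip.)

Answer: (5,5)

Derivation:
Dir NW: opp run (5,4) (4,3) (3,2) (2,1), next='.' -> no flip
Dir N: opp run (5,5) capped by B -> flip
Dir NE: first cell '.' (not opp) -> no flip
Dir W: first cell '.' (not opp) -> no flip
Dir E: first cell '.' (not opp) -> no flip
Dir SW: first cell '.' (not opp) -> no flip
Dir S: first cell '.' (not opp) -> no flip
Dir SE: first cell '.' (not opp) -> no flip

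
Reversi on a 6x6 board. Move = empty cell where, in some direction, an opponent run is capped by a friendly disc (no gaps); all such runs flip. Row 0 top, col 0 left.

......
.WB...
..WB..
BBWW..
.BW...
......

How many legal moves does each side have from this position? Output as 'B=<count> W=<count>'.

-- B to move --
(0,0): no bracket -> illegal
(0,1): no bracket -> illegal
(0,2): no bracket -> illegal
(1,0): flips 1 -> legal
(1,3): flips 1 -> legal
(2,0): no bracket -> illegal
(2,1): flips 1 -> legal
(2,4): no bracket -> illegal
(3,4): flips 2 -> legal
(4,3): flips 2 -> legal
(4,4): no bracket -> illegal
(5,1): no bracket -> illegal
(5,2): flips 3 -> legal
(5,3): flips 1 -> legal
B mobility = 7
-- W to move --
(0,1): no bracket -> illegal
(0,2): flips 1 -> legal
(0,3): no bracket -> illegal
(1,3): flips 2 -> legal
(1,4): flips 1 -> legal
(2,0): flips 1 -> legal
(2,1): no bracket -> illegal
(2,4): flips 1 -> legal
(3,4): no bracket -> illegal
(4,0): flips 2 -> legal
(5,0): flips 1 -> legal
(5,1): no bracket -> illegal
(5,2): no bracket -> illegal
W mobility = 7

Answer: B=7 W=7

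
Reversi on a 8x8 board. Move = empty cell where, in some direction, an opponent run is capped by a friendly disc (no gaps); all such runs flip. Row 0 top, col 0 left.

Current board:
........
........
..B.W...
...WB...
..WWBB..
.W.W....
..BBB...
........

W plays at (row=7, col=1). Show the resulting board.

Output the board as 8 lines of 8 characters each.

Place W at (7,1); scan 8 dirs for brackets.
Dir NW: first cell '.' (not opp) -> no flip
Dir N: first cell '.' (not opp) -> no flip
Dir NE: opp run (6,2) capped by W -> flip
Dir W: first cell '.' (not opp) -> no flip
Dir E: first cell '.' (not opp) -> no flip
Dir SW: edge -> no flip
Dir S: edge -> no flip
Dir SE: edge -> no flip
All flips: (6,2)

Answer: ........
........
..B.W...
...WB...
..WWBB..
.W.W....
..WBB...
.W......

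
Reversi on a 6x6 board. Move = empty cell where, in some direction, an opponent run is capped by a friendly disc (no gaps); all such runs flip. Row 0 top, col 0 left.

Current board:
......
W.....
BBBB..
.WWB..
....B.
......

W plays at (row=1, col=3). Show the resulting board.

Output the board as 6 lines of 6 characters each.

Answer: ......
W..W..
BBWB..
.WWB..
....B.
......

Derivation:
Place W at (1,3); scan 8 dirs for brackets.
Dir NW: first cell '.' (not opp) -> no flip
Dir N: first cell '.' (not opp) -> no flip
Dir NE: first cell '.' (not opp) -> no flip
Dir W: first cell '.' (not opp) -> no flip
Dir E: first cell '.' (not opp) -> no flip
Dir SW: opp run (2,2) capped by W -> flip
Dir S: opp run (2,3) (3,3), next='.' -> no flip
Dir SE: first cell '.' (not opp) -> no flip
All flips: (2,2)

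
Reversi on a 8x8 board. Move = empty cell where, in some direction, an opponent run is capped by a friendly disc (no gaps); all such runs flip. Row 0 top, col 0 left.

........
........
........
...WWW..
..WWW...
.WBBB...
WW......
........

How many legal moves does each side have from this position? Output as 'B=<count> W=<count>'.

-- B to move --
(2,2): no bracket -> illegal
(2,3): flips 2 -> legal
(2,4): flips 2 -> legal
(2,5): flips 2 -> legal
(2,6): flips 2 -> legal
(3,1): flips 1 -> legal
(3,2): flips 2 -> legal
(3,6): no bracket -> illegal
(4,0): no bracket -> illegal
(4,1): no bracket -> illegal
(4,5): no bracket -> illegal
(4,6): no bracket -> illegal
(5,0): flips 1 -> legal
(5,5): no bracket -> illegal
(6,2): no bracket -> illegal
(7,0): flips 1 -> legal
(7,1): no bracket -> illegal
(7,2): no bracket -> illegal
B mobility = 8
-- W to move --
(4,1): no bracket -> illegal
(4,5): no bracket -> illegal
(5,5): flips 3 -> legal
(6,2): flips 2 -> legal
(6,3): flips 1 -> legal
(6,4): flips 2 -> legal
(6,5): flips 1 -> legal
W mobility = 5

Answer: B=8 W=5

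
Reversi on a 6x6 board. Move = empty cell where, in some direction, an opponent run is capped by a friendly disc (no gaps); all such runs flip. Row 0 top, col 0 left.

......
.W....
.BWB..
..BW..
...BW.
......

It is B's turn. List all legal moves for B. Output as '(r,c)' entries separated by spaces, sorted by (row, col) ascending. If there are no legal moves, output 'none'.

Answer: (0,1) (1,2) (3,4) (4,5)

Derivation:
(0,0): no bracket -> illegal
(0,1): flips 1 -> legal
(0,2): no bracket -> illegal
(1,0): no bracket -> illegal
(1,2): flips 1 -> legal
(1,3): no bracket -> illegal
(2,0): no bracket -> illegal
(2,4): no bracket -> illegal
(3,1): no bracket -> illegal
(3,4): flips 1 -> legal
(3,5): no bracket -> illegal
(4,2): no bracket -> illegal
(4,5): flips 1 -> legal
(5,3): no bracket -> illegal
(5,4): no bracket -> illegal
(5,5): no bracket -> illegal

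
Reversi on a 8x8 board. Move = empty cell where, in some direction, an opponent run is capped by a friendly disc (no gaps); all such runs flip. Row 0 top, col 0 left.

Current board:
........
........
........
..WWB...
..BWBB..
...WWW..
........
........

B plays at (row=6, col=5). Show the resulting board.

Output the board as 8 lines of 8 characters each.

Place B at (6,5); scan 8 dirs for brackets.
Dir NW: opp run (5,4) (4,3) (3,2), next='.' -> no flip
Dir N: opp run (5,5) capped by B -> flip
Dir NE: first cell '.' (not opp) -> no flip
Dir W: first cell '.' (not opp) -> no flip
Dir E: first cell '.' (not opp) -> no flip
Dir SW: first cell '.' (not opp) -> no flip
Dir S: first cell '.' (not opp) -> no flip
Dir SE: first cell '.' (not opp) -> no flip
All flips: (5,5)

Answer: ........
........
........
..WWB...
..BWBB..
...WWB..
.....B..
........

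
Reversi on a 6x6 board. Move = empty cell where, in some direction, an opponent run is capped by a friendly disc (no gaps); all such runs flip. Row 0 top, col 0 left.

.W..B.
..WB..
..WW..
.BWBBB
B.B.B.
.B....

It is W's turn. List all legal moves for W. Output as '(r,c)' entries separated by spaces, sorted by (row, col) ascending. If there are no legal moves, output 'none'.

(0,2): no bracket -> illegal
(0,3): flips 1 -> legal
(0,5): no bracket -> illegal
(1,4): flips 1 -> legal
(1,5): no bracket -> illegal
(2,0): no bracket -> illegal
(2,1): no bracket -> illegal
(2,4): no bracket -> illegal
(2,5): no bracket -> illegal
(3,0): flips 1 -> legal
(4,1): no bracket -> illegal
(4,3): flips 1 -> legal
(4,5): flips 1 -> legal
(5,0): no bracket -> illegal
(5,2): flips 1 -> legal
(5,3): no bracket -> illegal
(5,4): no bracket -> illegal
(5,5): flips 2 -> legal

Answer: (0,3) (1,4) (3,0) (4,3) (4,5) (5,2) (5,5)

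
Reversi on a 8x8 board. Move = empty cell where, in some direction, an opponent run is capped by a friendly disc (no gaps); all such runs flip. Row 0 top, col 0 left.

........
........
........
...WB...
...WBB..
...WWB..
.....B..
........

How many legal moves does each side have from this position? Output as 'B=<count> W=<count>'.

-- B to move --
(2,2): flips 1 -> legal
(2,3): no bracket -> illegal
(2,4): no bracket -> illegal
(3,2): flips 3 -> legal
(4,2): flips 1 -> legal
(5,2): flips 3 -> legal
(6,2): flips 1 -> legal
(6,3): flips 1 -> legal
(6,4): flips 1 -> legal
B mobility = 7
-- W to move --
(2,3): no bracket -> illegal
(2,4): flips 2 -> legal
(2,5): flips 1 -> legal
(3,5): flips 2 -> legal
(3,6): flips 1 -> legal
(4,6): flips 2 -> legal
(5,6): flips 1 -> legal
(6,4): no bracket -> illegal
(6,6): flips 2 -> legal
(7,4): no bracket -> illegal
(7,5): no bracket -> illegal
(7,6): flips 1 -> legal
W mobility = 8

Answer: B=7 W=8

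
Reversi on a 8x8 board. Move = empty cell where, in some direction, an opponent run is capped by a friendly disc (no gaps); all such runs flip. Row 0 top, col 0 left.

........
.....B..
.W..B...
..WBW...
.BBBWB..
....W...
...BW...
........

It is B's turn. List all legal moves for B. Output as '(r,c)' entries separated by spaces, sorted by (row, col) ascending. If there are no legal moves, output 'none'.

Answer: (1,0) (2,2) (2,3) (2,5) (3,1) (3,5) (5,5) (6,5) (7,4)

Derivation:
(1,0): flips 2 -> legal
(1,1): no bracket -> illegal
(1,2): no bracket -> illegal
(2,0): no bracket -> illegal
(2,2): flips 1 -> legal
(2,3): flips 2 -> legal
(2,5): flips 1 -> legal
(3,0): no bracket -> illegal
(3,1): flips 1 -> legal
(3,5): flips 1 -> legal
(5,3): no bracket -> illegal
(5,5): flips 1 -> legal
(6,5): flips 2 -> legal
(7,3): no bracket -> illegal
(7,4): flips 4 -> legal
(7,5): no bracket -> illegal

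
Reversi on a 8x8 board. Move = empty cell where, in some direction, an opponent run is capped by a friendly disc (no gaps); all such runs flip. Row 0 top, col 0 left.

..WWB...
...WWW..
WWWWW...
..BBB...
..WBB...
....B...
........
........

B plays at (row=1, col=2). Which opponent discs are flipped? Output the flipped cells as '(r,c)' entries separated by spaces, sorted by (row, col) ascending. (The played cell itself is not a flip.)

Answer: (2,2) (2,3)

Derivation:
Dir NW: first cell '.' (not opp) -> no flip
Dir N: opp run (0,2), next=edge -> no flip
Dir NE: opp run (0,3), next=edge -> no flip
Dir W: first cell '.' (not opp) -> no flip
Dir E: opp run (1,3) (1,4) (1,5), next='.' -> no flip
Dir SW: opp run (2,1), next='.' -> no flip
Dir S: opp run (2,2) capped by B -> flip
Dir SE: opp run (2,3) capped by B -> flip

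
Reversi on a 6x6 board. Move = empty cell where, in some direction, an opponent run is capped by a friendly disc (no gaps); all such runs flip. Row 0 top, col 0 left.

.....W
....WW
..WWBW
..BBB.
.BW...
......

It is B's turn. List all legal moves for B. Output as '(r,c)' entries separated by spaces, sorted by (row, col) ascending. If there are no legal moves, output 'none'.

(0,3): no bracket -> illegal
(0,4): flips 1 -> legal
(1,1): flips 1 -> legal
(1,2): flips 2 -> legal
(1,3): flips 1 -> legal
(2,1): flips 2 -> legal
(3,1): no bracket -> illegal
(3,5): no bracket -> illegal
(4,3): flips 1 -> legal
(5,1): flips 1 -> legal
(5,2): flips 1 -> legal
(5,3): no bracket -> illegal

Answer: (0,4) (1,1) (1,2) (1,3) (2,1) (4,3) (5,1) (5,2)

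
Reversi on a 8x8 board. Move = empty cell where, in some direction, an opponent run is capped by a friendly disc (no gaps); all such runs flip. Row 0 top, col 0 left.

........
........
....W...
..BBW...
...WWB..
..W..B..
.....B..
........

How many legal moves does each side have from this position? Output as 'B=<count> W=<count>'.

-- B to move --
(1,3): no bracket -> illegal
(1,4): no bracket -> illegal
(1,5): flips 1 -> legal
(2,3): flips 1 -> legal
(2,5): no bracket -> illegal
(3,5): flips 1 -> legal
(4,1): no bracket -> illegal
(4,2): flips 2 -> legal
(5,1): no bracket -> illegal
(5,3): flips 1 -> legal
(5,4): flips 1 -> legal
(6,1): no bracket -> illegal
(6,2): no bracket -> illegal
(6,3): no bracket -> illegal
B mobility = 6
-- W to move --
(2,1): flips 1 -> legal
(2,2): flips 1 -> legal
(2,3): flips 1 -> legal
(3,1): flips 2 -> legal
(3,5): no bracket -> illegal
(3,6): no bracket -> illegal
(4,1): no bracket -> illegal
(4,2): flips 1 -> legal
(4,6): flips 1 -> legal
(5,4): no bracket -> illegal
(5,6): flips 1 -> legal
(6,4): no bracket -> illegal
(6,6): flips 1 -> legal
(7,4): no bracket -> illegal
(7,5): no bracket -> illegal
(7,6): no bracket -> illegal
W mobility = 8

Answer: B=6 W=8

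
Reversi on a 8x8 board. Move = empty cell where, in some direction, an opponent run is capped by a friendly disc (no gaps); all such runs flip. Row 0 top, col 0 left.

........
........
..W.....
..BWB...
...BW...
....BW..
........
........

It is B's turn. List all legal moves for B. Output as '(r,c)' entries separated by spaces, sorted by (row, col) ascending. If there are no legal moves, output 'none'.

Answer: (1,2) (2,3) (4,5) (5,6)

Derivation:
(1,1): no bracket -> illegal
(1,2): flips 1 -> legal
(1,3): no bracket -> illegal
(2,1): no bracket -> illegal
(2,3): flips 1 -> legal
(2,4): no bracket -> illegal
(3,1): no bracket -> illegal
(3,5): no bracket -> illegal
(4,2): no bracket -> illegal
(4,5): flips 1 -> legal
(4,6): no bracket -> illegal
(5,3): no bracket -> illegal
(5,6): flips 1 -> legal
(6,4): no bracket -> illegal
(6,5): no bracket -> illegal
(6,6): no bracket -> illegal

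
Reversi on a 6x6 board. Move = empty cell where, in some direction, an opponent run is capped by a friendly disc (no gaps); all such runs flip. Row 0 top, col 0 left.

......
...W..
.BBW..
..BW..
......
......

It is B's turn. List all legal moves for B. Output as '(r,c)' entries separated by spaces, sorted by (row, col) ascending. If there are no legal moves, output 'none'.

(0,2): no bracket -> illegal
(0,3): no bracket -> illegal
(0,4): flips 1 -> legal
(1,2): no bracket -> illegal
(1,4): flips 1 -> legal
(2,4): flips 1 -> legal
(3,4): flips 1 -> legal
(4,2): no bracket -> illegal
(4,3): no bracket -> illegal
(4,4): flips 1 -> legal

Answer: (0,4) (1,4) (2,4) (3,4) (4,4)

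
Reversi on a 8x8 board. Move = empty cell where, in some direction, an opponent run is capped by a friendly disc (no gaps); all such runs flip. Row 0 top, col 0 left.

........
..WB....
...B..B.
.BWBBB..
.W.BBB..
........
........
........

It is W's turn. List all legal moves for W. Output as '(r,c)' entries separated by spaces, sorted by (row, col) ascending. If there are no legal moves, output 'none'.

Answer: (1,4) (2,1) (3,0) (3,6) (5,4) (5,6)

Derivation:
(0,2): no bracket -> illegal
(0,3): no bracket -> illegal
(0,4): no bracket -> illegal
(1,4): flips 2 -> legal
(1,5): no bracket -> illegal
(1,6): no bracket -> illegal
(1,7): no bracket -> illegal
(2,0): no bracket -> illegal
(2,1): flips 1 -> legal
(2,2): no bracket -> illegal
(2,4): no bracket -> illegal
(2,5): no bracket -> illegal
(2,7): no bracket -> illegal
(3,0): flips 1 -> legal
(3,6): flips 3 -> legal
(3,7): no bracket -> illegal
(4,0): no bracket -> illegal
(4,2): no bracket -> illegal
(4,6): no bracket -> illegal
(5,2): no bracket -> illegal
(5,3): no bracket -> illegal
(5,4): flips 1 -> legal
(5,5): no bracket -> illegal
(5,6): flips 3 -> legal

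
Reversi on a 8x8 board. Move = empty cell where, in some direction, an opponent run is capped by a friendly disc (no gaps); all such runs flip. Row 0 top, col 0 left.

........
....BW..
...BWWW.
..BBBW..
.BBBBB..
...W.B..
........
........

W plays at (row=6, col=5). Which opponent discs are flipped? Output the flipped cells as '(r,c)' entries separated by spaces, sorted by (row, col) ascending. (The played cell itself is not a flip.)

Dir NW: first cell '.' (not opp) -> no flip
Dir N: opp run (5,5) (4,5) capped by W -> flip
Dir NE: first cell '.' (not opp) -> no flip
Dir W: first cell '.' (not opp) -> no flip
Dir E: first cell '.' (not opp) -> no flip
Dir SW: first cell '.' (not opp) -> no flip
Dir S: first cell '.' (not opp) -> no flip
Dir SE: first cell '.' (not opp) -> no flip

Answer: (4,5) (5,5)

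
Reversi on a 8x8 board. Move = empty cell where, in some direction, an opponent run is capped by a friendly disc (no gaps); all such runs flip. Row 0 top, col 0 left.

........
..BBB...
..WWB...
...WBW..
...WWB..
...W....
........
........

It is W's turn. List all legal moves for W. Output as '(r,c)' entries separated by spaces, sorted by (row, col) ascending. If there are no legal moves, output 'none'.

Answer: (0,1) (0,2) (0,3) (0,4) (0,5) (1,5) (2,5) (4,6) (5,5) (5,6)

Derivation:
(0,1): flips 1 -> legal
(0,2): flips 3 -> legal
(0,3): flips 1 -> legal
(0,4): flips 4 -> legal
(0,5): flips 1 -> legal
(1,1): no bracket -> illegal
(1,5): flips 1 -> legal
(2,1): no bracket -> illegal
(2,5): flips 2 -> legal
(3,6): no bracket -> illegal
(4,6): flips 1 -> legal
(5,4): no bracket -> illegal
(5,5): flips 1 -> legal
(5,6): flips 2 -> legal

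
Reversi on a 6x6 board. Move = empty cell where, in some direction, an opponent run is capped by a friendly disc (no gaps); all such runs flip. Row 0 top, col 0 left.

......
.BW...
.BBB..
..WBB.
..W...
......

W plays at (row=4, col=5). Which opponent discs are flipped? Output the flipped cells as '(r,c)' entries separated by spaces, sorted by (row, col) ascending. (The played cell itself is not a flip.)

Answer: (2,3) (3,4)

Derivation:
Dir NW: opp run (3,4) (2,3) capped by W -> flip
Dir N: first cell '.' (not opp) -> no flip
Dir NE: edge -> no flip
Dir W: first cell '.' (not opp) -> no flip
Dir E: edge -> no flip
Dir SW: first cell '.' (not opp) -> no flip
Dir S: first cell '.' (not opp) -> no flip
Dir SE: edge -> no flip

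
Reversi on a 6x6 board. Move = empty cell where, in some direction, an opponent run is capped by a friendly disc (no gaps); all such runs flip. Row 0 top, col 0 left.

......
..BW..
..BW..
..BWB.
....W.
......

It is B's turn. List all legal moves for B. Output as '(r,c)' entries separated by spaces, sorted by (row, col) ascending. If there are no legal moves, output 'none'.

Answer: (0,4) (1,4) (2,4) (5,4) (5,5)

Derivation:
(0,2): no bracket -> illegal
(0,3): no bracket -> illegal
(0,4): flips 1 -> legal
(1,4): flips 2 -> legal
(2,4): flips 1 -> legal
(3,5): no bracket -> illegal
(4,2): no bracket -> illegal
(4,3): no bracket -> illegal
(4,5): no bracket -> illegal
(5,3): no bracket -> illegal
(5,4): flips 1 -> legal
(5,5): flips 2 -> legal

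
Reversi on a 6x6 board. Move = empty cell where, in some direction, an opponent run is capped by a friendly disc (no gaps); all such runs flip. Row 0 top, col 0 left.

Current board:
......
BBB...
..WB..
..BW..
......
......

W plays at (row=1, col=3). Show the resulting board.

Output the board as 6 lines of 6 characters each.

Answer: ......
BBBW..
..WW..
..BW..
......
......

Derivation:
Place W at (1,3); scan 8 dirs for brackets.
Dir NW: first cell '.' (not opp) -> no flip
Dir N: first cell '.' (not opp) -> no flip
Dir NE: first cell '.' (not opp) -> no flip
Dir W: opp run (1,2) (1,1) (1,0), next=edge -> no flip
Dir E: first cell '.' (not opp) -> no flip
Dir SW: first cell 'W' (not opp) -> no flip
Dir S: opp run (2,3) capped by W -> flip
Dir SE: first cell '.' (not opp) -> no flip
All flips: (2,3)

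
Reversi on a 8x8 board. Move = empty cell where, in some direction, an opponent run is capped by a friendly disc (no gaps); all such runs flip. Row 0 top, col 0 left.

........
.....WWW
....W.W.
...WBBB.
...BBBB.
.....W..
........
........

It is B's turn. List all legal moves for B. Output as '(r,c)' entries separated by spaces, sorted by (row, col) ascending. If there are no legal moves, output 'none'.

Answer: (0,6) (1,3) (1,4) (2,2) (2,3) (3,2) (6,4) (6,5) (6,6)

Derivation:
(0,4): no bracket -> illegal
(0,5): no bracket -> illegal
(0,6): flips 2 -> legal
(0,7): no bracket -> illegal
(1,3): flips 1 -> legal
(1,4): flips 1 -> legal
(2,2): flips 1 -> legal
(2,3): flips 1 -> legal
(2,5): no bracket -> illegal
(2,7): no bracket -> illegal
(3,2): flips 1 -> legal
(3,7): no bracket -> illegal
(4,2): no bracket -> illegal
(5,4): no bracket -> illegal
(5,6): no bracket -> illegal
(6,4): flips 1 -> legal
(6,5): flips 1 -> legal
(6,6): flips 1 -> legal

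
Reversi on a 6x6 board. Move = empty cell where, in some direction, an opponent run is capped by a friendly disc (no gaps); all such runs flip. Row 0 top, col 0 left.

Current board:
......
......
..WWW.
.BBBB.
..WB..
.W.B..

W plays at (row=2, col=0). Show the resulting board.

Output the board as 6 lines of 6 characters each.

Place W at (2,0); scan 8 dirs for brackets.
Dir NW: edge -> no flip
Dir N: first cell '.' (not opp) -> no flip
Dir NE: first cell '.' (not opp) -> no flip
Dir W: edge -> no flip
Dir E: first cell '.' (not opp) -> no flip
Dir SW: edge -> no flip
Dir S: first cell '.' (not opp) -> no flip
Dir SE: opp run (3,1) capped by W -> flip
All flips: (3,1)

Answer: ......
......
W.WWW.
.WBBB.
..WB..
.W.B..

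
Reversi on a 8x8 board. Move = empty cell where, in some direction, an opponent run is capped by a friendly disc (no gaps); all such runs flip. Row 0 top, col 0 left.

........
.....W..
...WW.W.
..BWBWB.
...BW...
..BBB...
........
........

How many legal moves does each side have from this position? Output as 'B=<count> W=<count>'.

Answer: B=6 W=9

Derivation:
-- B to move --
(0,4): no bracket -> illegal
(0,5): no bracket -> illegal
(0,6): no bracket -> illegal
(1,2): flips 1 -> legal
(1,3): flips 2 -> legal
(1,4): flips 2 -> legal
(1,6): flips 1 -> legal
(1,7): flips 3 -> legal
(2,2): no bracket -> illegal
(2,5): no bracket -> illegal
(2,7): no bracket -> illegal
(3,7): no bracket -> illegal
(4,2): no bracket -> illegal
(4,5): flips 1 -> legal
(4,6): no bracket -> illegal
(5,5): no bracket -> illegal
B mobility = 6
-- W to move --
(2,1): no bracket -> illegal
(2,2): no bracket -> illegal
(2,5): no bracket -> illegal
(2,7): no bracket -> illegal
(3,1): flips 1 -> legal
(3,7): flips 1 -> legal
(4,1): flips 1 -> legal
(4,2): flips 1 -> legal
(4,5): flips 1 -> legal
(4,6): flips 1 -> legal
(4,7): no bracket -> illegal
(5,1): no bracket -> illegal
(5,5): no bracket -> illegal
(6,1): no bracket -> illegal
(6,2): flips 1 -> legal
(6,3): flips 2 -> legal
(6,4): flips 1 -> legal
(6,5): no bracket -> illegal
W mobility = 9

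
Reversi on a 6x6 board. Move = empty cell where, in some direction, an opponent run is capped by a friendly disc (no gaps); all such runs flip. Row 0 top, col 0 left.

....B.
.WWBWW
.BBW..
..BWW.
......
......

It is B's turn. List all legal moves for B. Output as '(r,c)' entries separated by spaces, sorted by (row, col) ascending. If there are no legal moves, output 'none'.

(0,0): flips 1 -> legal
(0,1): flips 1 -> legal
(0,2): flips 1 -> legal
(0,3): flips 1 -> legal
(0,5): flips 2 -> legal
(1,0): flips 2 -> legal
(2,0): no bracket -> illegal
(2,4): flips 2 -> legal
(2,5): no bracket -> illegal
(3,5): flips 2 -> legal
(4,2): no bracket -> illegal
(4,3): flips 2 -> legal
(4,4): flips 1 -> legal
(4,5): no bracket -> illegal

Answer: (0,0) (0,1) (0,2) (0,3) (0,5) (1,0) (2,4) (3,5) (4,3) (4,4)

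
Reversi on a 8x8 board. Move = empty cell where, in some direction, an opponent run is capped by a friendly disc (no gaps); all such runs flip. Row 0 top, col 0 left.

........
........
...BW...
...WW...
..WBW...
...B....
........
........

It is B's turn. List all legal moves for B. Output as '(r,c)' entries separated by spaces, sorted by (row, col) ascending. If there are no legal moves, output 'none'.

Answer: (2,5) (3,1) (3,5) (4,1) (4,5)

Derivation:
(1,3): no bracket -> illegal
(1,4): no bracket -> illegal
(1,5): no bracket -> illegal
(2,2): no bracket -> illegal
(2,5): flips 2 -> legal
(3,1): flips 1 -> legal
(3,2): no bracket -> illegal
(3,5): flips 1 -> legal
(4,1): flips 1 -> legal
(4,5): flips 2 -> legal
(5,1): no bracket -> illegal
(5,2): no bracket -> illegal
(5,4): no bracket -> illegal
(5,5): no bracket -> illegal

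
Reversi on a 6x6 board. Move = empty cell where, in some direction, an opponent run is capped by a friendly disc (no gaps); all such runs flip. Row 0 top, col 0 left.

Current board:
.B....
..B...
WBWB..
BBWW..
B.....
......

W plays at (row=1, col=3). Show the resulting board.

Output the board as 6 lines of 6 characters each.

Answer: .B....
..BW..
WBWW..
BBWW..
B.....
......

Derivation:
Place W at (1,3); scan 8 dirs for brackets.
Dir NW: first cell '.' (not opp) -> no flip
Dir N: first cell '.' (not opp) -> no flip
Dir NE: first cell '.' (not opp) -> no flip
Dir W: opp run (1,2), next='.' -> no flip
Dir E: first cell '.' (not opp) -> no flip
Dir SW: first cell 'W' (not opp) -> no flip
Dir S: opp run (2,3) capped by W -> flip
Dir SE: first cell '.' (not opp) -> no flip
All flips: (2,3)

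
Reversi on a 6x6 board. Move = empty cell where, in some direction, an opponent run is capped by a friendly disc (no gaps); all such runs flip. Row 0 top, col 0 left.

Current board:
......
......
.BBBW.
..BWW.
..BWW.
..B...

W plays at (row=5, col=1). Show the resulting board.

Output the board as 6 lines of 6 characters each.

Answer: ......
......
.BBBW.
..BWW.
..WWW.
.WB...

Derivation:
Place W at (5,1); scan 8 dirs for brackets.
Dir NW: first cell '.' (not opp) -> no flip
Dir N: first cell '.' (not opp) -> no flip
Dir NE: opp run (4,2) capped by W -> flip
Dir W: first cell '.' (not opp) -> no flip
Dir E: opp run (5,2), next='.' -> no flip
Dir SW: edge -> no flip
Dir S: edge -> no flip
Dir SE: edge -> no flip
All flips: (4,2)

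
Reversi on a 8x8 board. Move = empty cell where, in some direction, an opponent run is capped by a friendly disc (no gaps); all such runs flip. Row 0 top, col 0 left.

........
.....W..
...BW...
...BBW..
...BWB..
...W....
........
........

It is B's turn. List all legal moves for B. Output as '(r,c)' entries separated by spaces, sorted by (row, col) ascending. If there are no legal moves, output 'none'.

(0,4): no bracket -> illegal
(0,5): no bracket -> illegal
(0,6): flips 2 -> legal
(1,3): no bracket -> illegal
(1,4): flips 1 -> legal
(1,6): no bracket -> illegal
(2,5): flips 2 -> legal
(2,6): no bracket -> illegal
(3,6): flips 1 -> legal
(4,2): no bracket -> illegal
(4,6): no bracket -> illegal
(5,2): no bracket -> illegal
(5,4): flips 1 -> legal
(5,5): flips 1 -> legal
(6,2): no bracket -> illegal
(6,3): flips 1 -> legal
(6,4): no bracket -> illegal

Answer: (0,6) (1,4) (2,5) (3,6) (5,4) (5,5) (6,3)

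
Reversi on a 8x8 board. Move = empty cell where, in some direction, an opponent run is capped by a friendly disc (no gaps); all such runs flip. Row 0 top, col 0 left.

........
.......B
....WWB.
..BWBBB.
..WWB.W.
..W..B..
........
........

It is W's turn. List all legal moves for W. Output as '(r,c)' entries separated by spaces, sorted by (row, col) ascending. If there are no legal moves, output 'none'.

(0,6): no bracket -> illegal
(0,7): no bracket -> illegal
(1,5): no bracket -> illegal
(1,6): flips 2 -> legal
(2,1): flips 1 -> legal
(2,2): flips 1 -> legal
(2,3): no bracket -> illegal
(2,7): flips 1 -> legal
(3,1): flips 1 -> legal
(3,7): flips 3 -> legal
(4,1): no bracket -> illegal
(4,5): flips 2 -> legal
(4,7): flips 1 -> legal
(5,3): no bracket -> illegal
(5,4): flips 2 -> legal
(5,6): no bracket -> illegal
(6,4): flips 1 -> legal
(6,5): no bracket -> illegal
(6,6): flips 2 -> legal

Answer: (1,6) (2,1) (2,2) (2,7) (3,1) (3,7) (4,5) (4,7) (5,4) (6,4) (6,6)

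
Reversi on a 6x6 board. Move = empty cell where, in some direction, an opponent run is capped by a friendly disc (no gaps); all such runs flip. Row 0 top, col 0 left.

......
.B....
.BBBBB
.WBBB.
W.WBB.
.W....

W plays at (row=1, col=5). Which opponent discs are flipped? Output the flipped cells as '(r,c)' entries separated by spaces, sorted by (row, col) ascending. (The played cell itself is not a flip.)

Dir NW: first cell '.' (not opp) -> no flip
Dir N: first cell '.' (not opp) -> no flip
Dir NE: edge -> no flip
Dir W: first cell '.' (not opp) -> no flip
Dir E: edge -> no flip
Dir SW: opp run (2,4) (3,3) capped by W -> flip
Dir S: opp run (2,5), next='.' -> no flip
Dir SE: edge -> no flip

Answer: (2,4) (3,3)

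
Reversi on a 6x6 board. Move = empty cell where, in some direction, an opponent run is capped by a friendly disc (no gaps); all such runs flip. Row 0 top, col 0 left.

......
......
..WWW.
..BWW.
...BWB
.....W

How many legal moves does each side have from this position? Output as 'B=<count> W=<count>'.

-- B to move --
(1,1): no bracket -> illegal
(1,2): flips 3 -> legal
(1,3): flips 2 -> legal
(1,4): flips 1 -> legal
(1,5): no bracket -> illegal
(2,1): no bracket -> illegal
(2,5): flips 1 -> legal
(3,1): no bracket -> illegal
(3,5): flips 2 -> legal
(4,2): no bracket -> illegal
(5,3): no bracket -> illegal
(5,4): no bracket -> illegal
B mobility = 5
-- W to move --
(2,1): no bracket -> illegal
(3,1): flips 1 -> legal
(3,5): flips 1 -> legal
(4,1): flips 1 -> legal
(4,2): flips 2 -> legal
(5,2): flips 1 -> legal
(5,3): flips 1 -> legal
(5,4): no bracket -> illegal
W mobility = 6

Answer: B=5 W=6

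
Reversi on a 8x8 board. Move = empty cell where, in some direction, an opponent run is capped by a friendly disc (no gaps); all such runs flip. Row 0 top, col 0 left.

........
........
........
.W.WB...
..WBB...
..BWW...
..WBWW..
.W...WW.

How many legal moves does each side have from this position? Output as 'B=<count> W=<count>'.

Answer: B=10 W=8

Derivation:
-- B to move --
(2,0): no bracket -> illegal
(2,1): no bracket -> illegal
(2,2): flips 1 -> legal
(2,3): flips 1 -> legal
(2,4): no bracket -> illegal
(3,0): no bracket -> illegal
(3,2): flips 2 -> legal
(4,0): no bracket -> illegal
(4,1): flips 1 -> legal
(4,5): flips 1 -> legal
(5,1): no bracket -> illegal
(5,5): flips 2 -> legal
(5,6): no bracket -> illegal
(6,0): no bracket -> illegal
(6,1): flips 1 -> legal
(6,6): flips 2 -> legal
(6,7): no bracket -> illegal
(7,0): no bracket -> illegal
(7,2): flips 1 -> legal
(7,3): no bracket -> illegal
(7,4): flips 2 -> legal
(7,7): no bracket -> illegal
B mobility = 10
-- W to move --
(2,3): no bracket -> illegal
(2,4): flips 2 -> legal
(2,5): no bracket -> illegal
(3,2): flips 1 -> legal
(3,5): flips 2 -> legal
(4,1): no bracket -> illegal
(4,5): flips 2 -> legal
(5,1): flips 1 -> legal
(5,5): flips 1 -> legal
(6,1): no bracket -> illegal
(7,2): flips 1 -> legal
(7,3): flips 1 -> legal
(7,4): no bracket -> illegal
W mobility = 8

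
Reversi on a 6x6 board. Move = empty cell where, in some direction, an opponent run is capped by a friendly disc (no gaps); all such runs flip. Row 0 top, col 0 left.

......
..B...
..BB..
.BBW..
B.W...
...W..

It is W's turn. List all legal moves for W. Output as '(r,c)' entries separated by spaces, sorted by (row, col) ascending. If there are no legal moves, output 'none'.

(0,1): no bracket -> illegal
(0,2): flips 3 -> legal
(0,3): no bracket -> illegal
(1,1): flips 1 -> legal
(1,3): flips 1 -> legal
(1,4): no bracket -> illegal
(2,0): flips 1 -> legal
(2,1): no bracket -> illegal
(2,4): no bracket -> illegal
(3,0): flips 2 -> legal
(3,4): no bracket -> illegal
(4,1): no bracket -> illegal
(4,3): no bracket -> illegal
(5,0): no bracket -> illegal
(5,1): no bracket -> illegal

Answer: (0,2) (1,1) (1,3) (2,0) (3,0)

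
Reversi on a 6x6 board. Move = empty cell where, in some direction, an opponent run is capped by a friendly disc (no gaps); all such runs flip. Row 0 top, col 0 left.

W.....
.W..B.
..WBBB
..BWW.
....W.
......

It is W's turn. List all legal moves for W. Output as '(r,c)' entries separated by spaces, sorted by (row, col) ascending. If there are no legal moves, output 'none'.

(0,3): no bracket -> illegal
(0,4): flips 2 -> legal
(0,5): no bracket -> illegal
(1,2): flips 1 -> legal
(1,3): flips 1 -> legal
(1,5): flips 1 -> legal
(2,1): no bracket -> illegal
(3,1): flips 1 -> legal
(3,5): no bracket -> illegal
(4,1): no bracket -> illegal
(4,2): flips 1 -> legal
(4,3): no bracket -> illegal

Answer: (0,4) (1,2) (1,3) (1,5) (3,1) (4,2)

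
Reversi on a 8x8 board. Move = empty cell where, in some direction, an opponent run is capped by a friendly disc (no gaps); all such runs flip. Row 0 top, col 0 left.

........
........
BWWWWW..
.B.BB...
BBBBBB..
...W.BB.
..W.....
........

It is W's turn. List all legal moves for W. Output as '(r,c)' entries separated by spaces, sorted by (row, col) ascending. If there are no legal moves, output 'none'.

(1,0): no bracket -> illegal
(1,1): no bracket -> illegal
(3,0): no bracket -> illegal
(3,2): no bracket -> illegal
(3,5): flips 1 -> legal
(3,6): no bracket -> illegal
(4,6): no bracket -> illegal
(4,7): no bracket -> illegal
(5,0): no bracket -> illegal
(5,1): flips 4 -> legal
(5,2): flips 2 -> legal
(5,4): flips 2 -> legal
(5,7): no bracket -> illegal
(6,4): no bracket -> illegal
(6,5): no bracket -> illegal
(6,6): flips 3 -> legal
(6,7): flips 3 -> legal

Answer: (3,5) (5,1) (5,2) (5,4) (6,6) (6,7)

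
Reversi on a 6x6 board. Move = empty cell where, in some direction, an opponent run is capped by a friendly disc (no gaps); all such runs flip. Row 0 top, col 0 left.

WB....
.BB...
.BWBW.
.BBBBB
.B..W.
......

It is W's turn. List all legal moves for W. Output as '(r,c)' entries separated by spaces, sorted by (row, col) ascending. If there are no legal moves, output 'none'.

(0,2): flips 2 -> legal
(0,3): no bracket -> illegal
(1,0): no bracket -> illegal
(1,3): no bracket -> illegal
(1,4): no bracket -> illegal
(2,0): flips 1 -> legal
(2,5): no bracket -> illegal
(3,0): no bracket -> illegal
(4,0): flips 1 -> legal
(4,2): flips 2 -> legal
(4,3): no bracket -> illegal
(4,5): no bracket -> illegal
(5,0): no bracket -> illegal
(5,1): no bracket -> illegal
(5,2): no bracket -> illegal

Answer: (0,2) (2,0) (4,0) (4,2)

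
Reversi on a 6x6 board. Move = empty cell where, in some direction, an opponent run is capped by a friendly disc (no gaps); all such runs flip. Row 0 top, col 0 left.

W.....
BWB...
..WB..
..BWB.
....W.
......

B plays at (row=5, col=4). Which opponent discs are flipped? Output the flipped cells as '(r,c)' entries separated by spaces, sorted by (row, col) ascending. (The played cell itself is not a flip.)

Dir NW: first cell '.' (not opp) -> no flip
Dir N: opp run (4,4) capped by B -> flip
Dir NE: first cell '.' (not opp) -> no flip
Dir W: first cell '.' (not opp) -> no flip
Dir E: first cell '.' (not opp) -> no flip
Dir SW: edge -> no flip
Dir S: edge -> no flip
Dir SE: edge -> no flip

Answer: (4,4)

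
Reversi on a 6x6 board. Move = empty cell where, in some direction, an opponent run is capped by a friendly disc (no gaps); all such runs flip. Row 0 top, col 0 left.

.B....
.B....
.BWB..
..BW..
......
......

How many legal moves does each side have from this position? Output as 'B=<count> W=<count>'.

-- B to move --
(1,2): flips 1 -> legal
(1,3): no bracket -> illegal
(2,4): no bracket -> illegal
(3,1): no bracket -> illegal
(3,4): flips 1 -> legal
(4,2): no bracket -> illegal
(4,3): flips 1 -> legal
(4,4): flips 2 -> legal
B mobility = 4
-- W to move --
(0,0): flips 1 -> legal
(0,2): no bracket -> illegal
(1,0): no bracket -> illegal
(1,2): no bracket -> illegal
(1,3): flips 1 -> legal
(1,4): no bracket -> illegal
(2,0): flips 1 -> legal
(2,4): flips 1 -> legal
(3,0): no bracket -> illegal
(3,1): flips 1 -> legal
(3,4): no bracket -> illegal
(4,1): no bracket -> illegal
(4,2): flips 1 -> legal
(4,3): no bracket -> illegal
W mobility = 6

Answer: B=4 W=6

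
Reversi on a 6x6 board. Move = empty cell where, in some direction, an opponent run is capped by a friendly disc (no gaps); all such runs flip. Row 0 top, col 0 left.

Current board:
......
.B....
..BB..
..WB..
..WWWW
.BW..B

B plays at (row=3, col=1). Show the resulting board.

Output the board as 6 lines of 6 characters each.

Place B at (3,1); scan 8 dirs for brackets.
Dir NW: first cell '.' (not opp) -> no flip
Dir N: first cell '.' (not opp) -> no flip
Dir NE: first cell 'B' (not opp) -> no flip
Dir W: first cell '.' (not opp) -> no flip
Dir E: opp run (3,2) capped by B -> flip
Dir SW: first cell '.' (not opp) -> no flip
Dir S: first cell '.' (not opp) -> no flip
Dir SE: opp run (4,2), next='.' -> no flip
All flips: (3,2)

Answer: ......
.B....
..BB..
.BBB..
..WWWW
.BW..B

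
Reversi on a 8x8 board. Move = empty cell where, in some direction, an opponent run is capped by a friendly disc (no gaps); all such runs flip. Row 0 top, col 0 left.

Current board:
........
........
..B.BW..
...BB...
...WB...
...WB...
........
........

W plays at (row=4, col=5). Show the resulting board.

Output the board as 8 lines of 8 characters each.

Place W at (4,5); scan 8 dirs for brackets.
Dir NW: opp run (3,4), next='.' -> no flip
Dir N: first cell '.' (not opp) -> no flip
Dir NE: first cell '.' (not opp) -> no flip
Dir W: opp run (4,4) capped by W -> flip
Dir E: first cell '.' (not opp) -> no flip
Dir SW: opp run (5,4), next='.' -> no flip
Dir S: first cell '.' (not opp) -> no flip
Dir SE: first cell '.' (not opp) -> no flip
All flips: (4,4)

Answer: ........
........
..B.BW..
...BB...
...WWW..
...WB...
........
........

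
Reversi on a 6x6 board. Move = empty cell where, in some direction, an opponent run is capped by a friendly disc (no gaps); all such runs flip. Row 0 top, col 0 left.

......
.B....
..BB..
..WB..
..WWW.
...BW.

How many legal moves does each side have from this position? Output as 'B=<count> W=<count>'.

-- B to move --
(2,1): no bracket -> illegal
(3,1): flips 2 -> legal
(3,4): no bracket -> illegal
(3,5): flips 1 -> legal
(4,1): flips 1 -> legal
(4,5): no bracket -> illegal
(5,1): flips 1 -> legal
(5,2): flips 2 -> legal
(5,5): flips 2 -> legal
B mobility = 6
-- W to move --
(0,0): flips 3 -> legal
(0,1): no bracket -> illegal
(0,2): no bracket -> illegal
(1,0): no bracket -> illegal
(1,2): flips 1 -> legal
(1,3): flips 2 -> legal
(1,4): flips 1 -> legal
(2,0): no bracket -> illegal
(2,1): no bracket -> illegal
(2,4): flips 1 -> legal
(3,1): no bracket -> illegal
(3,4): flips 1 -> legal
(5,2): flips 1 -> legal
W mobility = 7

Answer: B=6 W=7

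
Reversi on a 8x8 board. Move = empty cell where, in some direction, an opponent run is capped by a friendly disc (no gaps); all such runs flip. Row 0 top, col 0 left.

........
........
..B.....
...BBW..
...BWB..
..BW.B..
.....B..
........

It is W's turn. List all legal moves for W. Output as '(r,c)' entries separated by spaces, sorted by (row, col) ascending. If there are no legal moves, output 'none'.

(1,1): flips 2 -> legal
(1,2): no bracket -> illegal
(1,3): no bracket -> illegal
(2,1): no bracket -> illegal
(2,3): flips 2 -> legal
(2,4): flips 1 -> legal
(2,5): no bracket -> illegal
(3,1): no bracket -> illegal
(3,2): flips 2 -> legal
(3,6): no bracket -> illegal
(4,1): no bracket -> illegal
(4,2): flips 1 -> legal
(4,6): flips 1 -> legal
(5,1): flips 1 -> legal
(5,4): no bracket -> illegal
(5,6): no bracket -> illegal
(6,1): no bracket -> illegal
(6,2): no bracket -> illegal
(6,3): no bracket -> illegal
(6,4): no bracket -> illegal
(6,6): flips 1 -> legal
(7,4): no bracket -> illegal
(7,5): flips 3 -> legal
(7,6): no bracket -> illegal

Answer: (1,1) (2,3) (2,4) (3,2) (4,2) (4,6) (5,1) (6,6) (7,5)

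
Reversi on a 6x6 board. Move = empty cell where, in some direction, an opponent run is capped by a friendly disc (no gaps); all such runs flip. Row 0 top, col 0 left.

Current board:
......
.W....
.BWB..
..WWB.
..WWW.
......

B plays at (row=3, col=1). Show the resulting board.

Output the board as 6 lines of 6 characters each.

Place B at (3,1); scan 8 dirs for brackets.
Dir NW: first cell '.' (not opp) -> no flip
Dir N: first cell 'B' (not opp) -> no flip
Dir NE: opp run (2,2), next='.' -> no flip
Dir W: first cell '.' (not opp) -> no flip
Dir E: opp run (3,2) (3,3) capped by B -> flip
Dir SW: first cell '.' (not opp) -> no flip
Dir S: first cell '.' (not opp) -> no flip
Dir SE: opp run (4,2), next='.' -> no flip
All flips: (3,2) (3,3)

Answer: ......
.W....
.BWB..
.BBBB.
..WWW.
......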